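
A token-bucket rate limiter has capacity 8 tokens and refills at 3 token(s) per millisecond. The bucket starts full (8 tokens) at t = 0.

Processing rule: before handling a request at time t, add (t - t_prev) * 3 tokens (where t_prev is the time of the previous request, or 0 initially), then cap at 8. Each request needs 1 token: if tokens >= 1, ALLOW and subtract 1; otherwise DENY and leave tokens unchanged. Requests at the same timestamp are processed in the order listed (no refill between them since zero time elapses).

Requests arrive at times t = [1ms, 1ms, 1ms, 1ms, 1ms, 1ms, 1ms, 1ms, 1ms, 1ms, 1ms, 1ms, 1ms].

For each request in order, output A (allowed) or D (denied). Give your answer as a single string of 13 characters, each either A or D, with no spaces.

Simulating step by step:
  req#1 t=1ms: ALLOW
  req#2 t=1ms: ALLOW
  req#3 t=1ms: ALLOW
  req#4 t=1ms: ALLOW
  req#5 t=1ms: ALLOW
  req#6 t=1ms: ALLOW
  req#7 t=1ms: ALLOW
  req#8 t=1ms: ALLOW
  req#9 t=1ms: DENY
  req#10 t=1ms: DENY
  req#11 t=1ms: DENY
  req#12 t=1ms: DENY
  req#13 t=1ms: DENY

Answer: AAAAAAAADDDDD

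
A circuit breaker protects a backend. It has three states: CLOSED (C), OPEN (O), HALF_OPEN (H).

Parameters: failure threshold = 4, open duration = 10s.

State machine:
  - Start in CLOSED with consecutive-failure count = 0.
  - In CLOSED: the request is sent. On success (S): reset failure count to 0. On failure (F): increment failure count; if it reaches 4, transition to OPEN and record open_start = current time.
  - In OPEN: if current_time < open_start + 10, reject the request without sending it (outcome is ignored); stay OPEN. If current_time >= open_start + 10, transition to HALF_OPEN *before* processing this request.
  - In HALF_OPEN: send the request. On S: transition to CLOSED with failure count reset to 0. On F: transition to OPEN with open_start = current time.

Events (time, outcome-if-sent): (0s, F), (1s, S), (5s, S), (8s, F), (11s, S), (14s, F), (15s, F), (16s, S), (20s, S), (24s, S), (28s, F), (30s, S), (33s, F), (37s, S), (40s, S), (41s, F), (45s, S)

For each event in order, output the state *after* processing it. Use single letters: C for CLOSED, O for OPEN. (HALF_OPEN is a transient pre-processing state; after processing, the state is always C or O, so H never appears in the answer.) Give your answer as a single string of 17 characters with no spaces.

State after each event:
  event#1 t=0s outcome=F: state=CLOSED
  event#2 t=1s outcome=S: state=CLOSED
  event#3 t=5s outcome=S: state=CLOSED
  event#4 t=8s outcome=F: state=CLOSED
  event#5 t=11s outcome=S: state=CLOSED
  event#6 t=14s outcome=F: state=CLOSED
  event#7 t=15s outcome=F: state=CLOSED
  event#8 t=16s outcome=S: state=CLOSED
  event#9 t=20s outcome=S: state=CLOSED
  event#10 t=24s outcome=S: state=CLOSED
  event#11 t=28s outcome=F: state=CLOSED
  event#12 t=30s outcome=S: state=CLOSED
  event#13 t=33s outcome=F: state=CLOSED
  event#14 t=37s outcome=S: state=CLOSED
  event#15 t=40s outcome=S: state=CLOSED
  event#16 t=41s outcome=F: state=CLOSED
  event#17 t=45s outcome=S: state=CLOSED

Answer: CCCCCCCCCCCCCCCCC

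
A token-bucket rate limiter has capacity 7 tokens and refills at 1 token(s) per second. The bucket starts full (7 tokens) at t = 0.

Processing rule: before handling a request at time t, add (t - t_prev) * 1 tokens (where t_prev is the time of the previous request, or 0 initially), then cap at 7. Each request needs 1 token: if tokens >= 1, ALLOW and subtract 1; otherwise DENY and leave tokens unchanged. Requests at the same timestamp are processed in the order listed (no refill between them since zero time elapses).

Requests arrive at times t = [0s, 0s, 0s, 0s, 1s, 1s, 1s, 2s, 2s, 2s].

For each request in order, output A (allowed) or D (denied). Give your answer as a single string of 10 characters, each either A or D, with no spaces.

Answer: AAAAAAAAAD

Derivation:
Simulating step by step:
  req#1 t=0s: ALLOW
  req#2 t=0s: ALLOW
  req#3 t=0s: ALLOW
  req#4 t=0s: ALLOW
  req#5 t=1s: ALLOW
  req#6 t=1s: ALLOW
  req#7 t=1s: ALLOW
  req#8 t=2s: ALLOW
  req#9 t=2s: ALLOW
  req#10 t=2s: DENY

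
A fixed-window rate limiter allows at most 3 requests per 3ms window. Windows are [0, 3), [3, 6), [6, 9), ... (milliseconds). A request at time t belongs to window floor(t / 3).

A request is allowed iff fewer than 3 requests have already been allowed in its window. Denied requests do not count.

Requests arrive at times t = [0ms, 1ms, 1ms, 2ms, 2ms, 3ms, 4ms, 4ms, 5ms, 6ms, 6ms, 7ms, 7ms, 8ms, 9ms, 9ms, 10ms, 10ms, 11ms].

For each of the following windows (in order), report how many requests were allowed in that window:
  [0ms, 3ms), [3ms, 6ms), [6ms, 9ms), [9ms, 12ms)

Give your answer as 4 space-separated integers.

Processing requests:
  req#1 t=0ms (window 0): ALLOW
  req#2 t=1ms (window 0): ALLOW
  req#3 t=1ms (window 0): ALLOW
  req#4 t=2ms (window 0): DENY
  req#5 t=2ms (window 0): DENY
  req#6 t=3ms (window 1): ALLOW
  req#7 t=4ms (window 1): ALLOW
  req#8 t=4ms (window 1): ALLOW
  req#9 t=5ms (window 1): DENY
  req#10 t=6ms (window 2): ALLOW
  req#11 t=6ms (window 2): ALLOW
  req#12 t=7ms (window 2): ALLOW
  req#13 t=7ms (window 2): DENY
  req#14 t=8ms (window 2): DENY
  req#15 t=9ms (window 3): ALLOW
  req#16 t=9ms (window 3): ALLOW
  req#17 t=10ms (window 3): ALLOW
  req#18 t=10ms (window 3): DENY
  req#19 t=11ms (window 3): DENY

Allowed counts by window: 3 3 3 3

Answer: 3 3 3 3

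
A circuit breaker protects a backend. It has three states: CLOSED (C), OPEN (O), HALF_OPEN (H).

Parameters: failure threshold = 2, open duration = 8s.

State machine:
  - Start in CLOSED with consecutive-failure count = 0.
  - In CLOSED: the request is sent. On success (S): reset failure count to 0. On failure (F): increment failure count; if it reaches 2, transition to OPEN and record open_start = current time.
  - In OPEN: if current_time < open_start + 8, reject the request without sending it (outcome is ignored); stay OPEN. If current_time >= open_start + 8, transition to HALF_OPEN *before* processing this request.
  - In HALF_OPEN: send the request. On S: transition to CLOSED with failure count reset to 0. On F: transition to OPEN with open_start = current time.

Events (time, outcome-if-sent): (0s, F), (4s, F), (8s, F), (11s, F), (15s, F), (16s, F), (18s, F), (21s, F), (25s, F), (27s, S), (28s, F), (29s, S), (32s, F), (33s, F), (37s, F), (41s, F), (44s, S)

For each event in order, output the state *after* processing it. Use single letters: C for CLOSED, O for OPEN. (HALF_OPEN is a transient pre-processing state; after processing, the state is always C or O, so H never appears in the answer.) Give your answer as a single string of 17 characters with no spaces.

Answer: COOOOOOOOOOOOOOOO

Derivation:
State after each event:
  event#1 t=0s outcome=F: state=CLOSED
  event#2 t=4s outcome=F: state=OPEN
  event#3 t=8s outcome=F: state=OPEN
  event#4 t=11s outcome=F: state=OPEN
  event#5 t=15s outcome=F: state=OPEN
  event#6 t=16s outcome=F: state=OPEN
  event#7 t=18s outcome=F: state=OPEN
  event#8 t=21s outcome=F: state=OPEN
  event#9 t=25s outcome=F: state=OPEN
  event#10 t=27s outcome=S: state=OPEN
  event#11 t=28s outcome=F: state=OPEN
  event#12 t=29s outcome=S: state=OPEN
  event#13 t=32s outcome=F: state=OPEN
  event#14 t=33s outcome=F: state=OPEN
  event#15 t=37s outcome=F: state=OPEN
  event#16 t=41s outcome=F: state=OPEN
  event#17 t=44s outcome=S: state=OPEN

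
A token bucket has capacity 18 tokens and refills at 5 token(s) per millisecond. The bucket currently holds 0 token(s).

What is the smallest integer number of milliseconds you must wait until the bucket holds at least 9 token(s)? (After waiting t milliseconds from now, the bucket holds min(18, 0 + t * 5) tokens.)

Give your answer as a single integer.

Need 0 + t * 5 >= 9, so t >= 9/5.
Smallest integer t = ceil(9/5) = 2.

Answer: 2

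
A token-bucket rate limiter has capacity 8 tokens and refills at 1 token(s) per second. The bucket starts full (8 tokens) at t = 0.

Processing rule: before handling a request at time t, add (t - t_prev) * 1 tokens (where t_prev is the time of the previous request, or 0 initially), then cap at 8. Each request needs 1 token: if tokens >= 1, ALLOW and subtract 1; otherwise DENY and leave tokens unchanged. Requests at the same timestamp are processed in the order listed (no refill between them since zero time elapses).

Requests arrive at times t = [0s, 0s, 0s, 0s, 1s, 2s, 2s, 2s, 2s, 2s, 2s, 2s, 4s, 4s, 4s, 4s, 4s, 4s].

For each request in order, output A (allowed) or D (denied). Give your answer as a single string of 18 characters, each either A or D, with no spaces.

Answer: AAAAAAAAAADDAADDDD

Derivation:
Simulating step by step:
  req#1 t=0s: ALLOW
  req#2 t=0s: ALLOW
  req#3 t=0s: ALLOW
  req#4 t=0s: ALLOW
  req#5 t=1s: ALLOW
  req#6 t=2s: ALLOW
  req#7 t=2s: ALLOW
  req#8 t=2s: ALLOW
  req#9 t=2s: ALLOW
  req#10 t=2s: ALLOW
  req#11 t=2s: DENY
  req#12 t=2s: DENY
  req#13 t=4s: ALLOW
  req#14 t=4s: ALLOW
  req#15 t=4s: DENY
  req#16 t=4s: DENY
  req#17 t=4s: DENY
  req#18 t=4s: DENY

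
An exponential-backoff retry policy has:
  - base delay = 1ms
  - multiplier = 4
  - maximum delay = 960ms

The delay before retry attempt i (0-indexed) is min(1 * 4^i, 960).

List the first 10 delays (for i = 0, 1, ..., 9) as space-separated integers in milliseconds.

Computing each delay:
  i=0: min(1*4^0, 960) = 1
  i=1: min(1*4^1, 960) = 4
  i=2: min(1*4^2, 960) = 16
  i=3: min(1*4^3, 960) = 64
  i=4: min(1*4^4, 960) = 256
  i=5: min(1*4^5, 960) = 960
  i=6: min(1*4^6, 960) = 960
  i=7: min(1*4^7, 960) = 960
  i=8: min(1*4^8, 960) = 960
  i=9: min(1*4^9, 960) = 960

Answer: 1 4 16 64 256 960 960 960 960 960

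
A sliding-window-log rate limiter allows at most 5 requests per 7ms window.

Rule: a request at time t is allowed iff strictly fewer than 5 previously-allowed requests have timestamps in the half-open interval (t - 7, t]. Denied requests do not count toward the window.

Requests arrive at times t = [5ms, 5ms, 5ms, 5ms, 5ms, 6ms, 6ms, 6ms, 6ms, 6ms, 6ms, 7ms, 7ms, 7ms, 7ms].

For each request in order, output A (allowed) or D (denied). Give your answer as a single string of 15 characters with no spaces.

Tracking allowed requests in the window:
  req#1 t=5ms: ALLOW
  req#2 t=5ms: ALLOW
  req#3 t=5ms: ALLOW
  req#4 t=5ms: ALLOW
  req#5 t=5ms: ALLOW
  req#6 t=6ms: DENY
  req#7 t=6ms: DENY
  req#8 t=6ms: DENY
  req#9 t=6ms: DENY
  req#10 t=6ms: DENY
  req#11 t=6ms: DENY
  req#12 t=7ms: DENY
  req#13 t=7ms: DENY
  req#14 t=7ms: DENY
  req#15 t=7ms: DENY

Answer: AAAAADDDDDDDDDD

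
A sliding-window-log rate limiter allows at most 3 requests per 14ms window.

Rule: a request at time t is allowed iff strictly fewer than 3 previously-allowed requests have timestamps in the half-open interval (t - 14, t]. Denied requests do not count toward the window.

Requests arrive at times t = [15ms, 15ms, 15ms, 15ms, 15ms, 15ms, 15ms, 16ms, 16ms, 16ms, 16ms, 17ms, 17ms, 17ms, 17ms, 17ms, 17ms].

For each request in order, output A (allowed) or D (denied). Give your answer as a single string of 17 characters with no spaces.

Answer: AAADDDDDDDDDDDDDD

Derivation:
Tracking allowed requests in the window:
  req#1 t=15ms: ALLOW
  req#2 t=15ms: ALLOW
  req#3 t=15ms: ALLOW
  req#4 t=15ms: DENY
  req#5 t=15ms: DENY
  req#6 t=15ms: DENY
  req#7 t=15ms: DENY
  req#8 t=16ms: DENY
  req#9 t=16ms: DENY
  req#10 t=16ms: DENY
  req#11 t=16ms: DENY
  req#12 t=17ms: DENY
  req#13 t=17ms: DENY
  req#14 t=17ms: DENY
  req#15 t=17ms: DENY
  req#16 t=17ms: DENY
  req#17 t=17ms: DENY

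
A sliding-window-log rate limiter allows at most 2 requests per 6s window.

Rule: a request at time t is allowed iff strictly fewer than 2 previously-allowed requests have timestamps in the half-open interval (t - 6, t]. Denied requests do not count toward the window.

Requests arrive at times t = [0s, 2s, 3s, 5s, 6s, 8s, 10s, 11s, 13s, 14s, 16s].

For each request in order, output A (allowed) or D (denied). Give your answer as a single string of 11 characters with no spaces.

Tracking allowed requests in the window:
  req#1 t=0s: ALLOW
  req#2 t=2s: ALLOW
  req#3 t=3s: DENY
  req#4 t=5s: DENY
  req#5 t=6s: ALLOW
  req#6 t=8s: ALLOW
  req#7 t=10s: DENY
  req#8 t=11s: DENY
  req#9 t=13s: ALLOW
  req#10 t=14s: ALLOW
  req#11 t=16s: DENY

Answer: AADDAADDAAD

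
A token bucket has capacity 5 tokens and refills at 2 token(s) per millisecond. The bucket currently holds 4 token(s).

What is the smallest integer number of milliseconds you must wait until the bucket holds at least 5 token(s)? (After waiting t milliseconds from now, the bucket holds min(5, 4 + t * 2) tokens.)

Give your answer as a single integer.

Need 4 + t * 2 >= 5, so t >= 1/2.
Smallest integer t = ceil(1/2) = 1.

Answer: 1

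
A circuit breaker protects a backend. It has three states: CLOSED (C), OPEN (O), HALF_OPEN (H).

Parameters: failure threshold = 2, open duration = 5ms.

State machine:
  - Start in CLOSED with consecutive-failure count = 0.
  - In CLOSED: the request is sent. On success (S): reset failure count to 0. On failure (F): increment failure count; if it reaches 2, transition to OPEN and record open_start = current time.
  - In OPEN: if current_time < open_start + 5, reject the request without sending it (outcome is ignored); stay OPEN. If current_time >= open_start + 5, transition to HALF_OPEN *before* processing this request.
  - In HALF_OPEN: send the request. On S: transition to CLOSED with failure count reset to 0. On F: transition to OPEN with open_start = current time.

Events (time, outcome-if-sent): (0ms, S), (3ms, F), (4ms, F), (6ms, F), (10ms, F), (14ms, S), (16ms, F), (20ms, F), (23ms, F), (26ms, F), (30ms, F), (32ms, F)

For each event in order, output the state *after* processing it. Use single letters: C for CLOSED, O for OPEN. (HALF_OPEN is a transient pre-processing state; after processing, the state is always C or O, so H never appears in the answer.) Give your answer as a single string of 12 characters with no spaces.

Answer: CCOOOOOOOOOO

Derivation:
State after each event:
  event#1 t=0ms outcome=S: state=CLOSED
  event#2 t=3ms outcome=F: state=CLOSED
  event#3 t=4ms outcome=F: state=OPEN
  event#4 t=6ms outcome=F: state=OPEN
  event#5 t=10ms outcome=F: state=OPEN
  event#6 t=14ms outcome=S: state=OPEN
  event#7 t=16ms outcome=F: state=OPEN
  event#8 t=20ms outcome=F: state=OPEN
  event#9 t=23ms outcome=F: state=OPEN
  event#10 t=26ms outcome=F: state=OPEN
  event#11 t=30ms outcome=F: state=OPEN
  event#12 t=32ms outcome=F: state=OPEN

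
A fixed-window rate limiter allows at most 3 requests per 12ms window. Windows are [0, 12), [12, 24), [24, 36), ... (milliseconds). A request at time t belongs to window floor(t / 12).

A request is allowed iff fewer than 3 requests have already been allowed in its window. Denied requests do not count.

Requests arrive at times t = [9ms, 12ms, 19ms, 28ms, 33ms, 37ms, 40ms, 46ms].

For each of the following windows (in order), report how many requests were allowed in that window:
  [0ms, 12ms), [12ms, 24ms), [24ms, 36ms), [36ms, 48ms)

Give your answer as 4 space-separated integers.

Answer: 1 2 2 3

Derivation:
Processing requests:
  req#1 t=9ms (window 0): ALLOW
  req#2 t=12ms (window 1): ALLOW
  req#3 t=19ms (window 1): ALLOW
  req#4 t=28ms (window 2): ALLOW
  req#5 t=33ms (window 2): ALLOW
  req#6 t=37ms (window 3): ALLOW
  req#7 t=40ms (window 3): ALLOW
  req#8 t=46ms (window 3): ALLOW

Allowed counts by window: 1 2 2 3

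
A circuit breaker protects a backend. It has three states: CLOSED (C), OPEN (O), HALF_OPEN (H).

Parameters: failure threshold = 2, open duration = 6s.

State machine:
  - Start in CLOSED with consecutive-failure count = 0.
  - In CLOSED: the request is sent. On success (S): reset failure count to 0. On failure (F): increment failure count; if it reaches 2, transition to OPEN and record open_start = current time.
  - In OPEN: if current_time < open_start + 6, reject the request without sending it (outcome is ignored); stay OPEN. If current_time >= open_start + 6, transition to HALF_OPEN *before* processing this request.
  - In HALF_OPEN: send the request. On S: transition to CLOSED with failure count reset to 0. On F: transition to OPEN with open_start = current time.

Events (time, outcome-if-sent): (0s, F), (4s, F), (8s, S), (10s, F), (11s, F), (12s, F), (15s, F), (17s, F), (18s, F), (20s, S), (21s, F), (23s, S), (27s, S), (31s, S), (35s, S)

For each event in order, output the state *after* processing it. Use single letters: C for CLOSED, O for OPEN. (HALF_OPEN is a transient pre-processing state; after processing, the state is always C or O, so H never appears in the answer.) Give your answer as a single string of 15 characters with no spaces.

State after each event:
  event#1 t=0s outcome=F: state=CLOSED
  event#2 t=4s outcome=F: state=OPEN
  event#3 t=8s outcome=S: state=OPEN
  event#4 t=10s outcome=F: state=OPEN
  event#5 t=11s outcome=F: state=OPEN
  event#6 t=12s outcome=F: state=OPEN
  event#7 t=15s outcome=F: state=OPEN
  event#8 t=17s outcome=F: state=OPEN
  event#9 t=18s outcome=F: state=OPEN
  event#10 t=20s outcome=S: state=OPEN
  event#11 t=21s outcome=F: state=OPEN
  event#12 t=23s outcome=S: state=CLOSED
  event#13 t=27s outcome=S: state=CLOSED
  event#14 t=31s outcome=S: state=CLOSED
  event#15 t=35s outcome=S: state=CLOSED

Answer: COOOOOOOOOOCCCC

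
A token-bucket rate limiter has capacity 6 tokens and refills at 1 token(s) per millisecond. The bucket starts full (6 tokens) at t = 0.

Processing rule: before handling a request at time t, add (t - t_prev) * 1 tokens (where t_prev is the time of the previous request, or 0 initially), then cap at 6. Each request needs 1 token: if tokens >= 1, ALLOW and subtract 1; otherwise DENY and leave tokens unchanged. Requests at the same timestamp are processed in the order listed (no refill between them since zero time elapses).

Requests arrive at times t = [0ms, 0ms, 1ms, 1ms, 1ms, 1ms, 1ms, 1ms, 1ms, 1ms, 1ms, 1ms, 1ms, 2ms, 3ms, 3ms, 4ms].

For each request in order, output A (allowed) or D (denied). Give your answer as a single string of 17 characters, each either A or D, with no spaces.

Simulating step by step:
  req#1 t=0ms: ALLOW
  req#2 t=0ms: ALLOW
  req#3 t=1ms: ALLOW
  req#4 t=1ms: ALLOW
  req#5 t=1ms: ALLOW
  req#6 t=1ms: ALLOW
  req#7 t=1ms: ALLOW
  req#8 t=1ms: DENY
  req#9 t=1ms: DENY
  req#10 t=1ms: DENY
  req#11 t=1ms: DENY
  req#12 t=1ms: DENY
  req#13 t=1ms: DENY
  req#14 t=2ms: ALLOW
  req#15 t=3ms: ALLOW
  req#16 t=3ms: DENY
  req#17 t=4ms: ALLOW

Answer: AAAAAAADDDDDDAADA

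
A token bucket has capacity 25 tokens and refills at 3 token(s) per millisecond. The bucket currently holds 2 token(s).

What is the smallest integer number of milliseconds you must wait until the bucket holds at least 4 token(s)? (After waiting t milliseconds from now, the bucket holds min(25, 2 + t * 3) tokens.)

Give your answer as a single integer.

Need 2 + t * 3 >= 4, so t >= 2/3.
Smallest integer t = ceil(2/3) = 1.

Answer: 1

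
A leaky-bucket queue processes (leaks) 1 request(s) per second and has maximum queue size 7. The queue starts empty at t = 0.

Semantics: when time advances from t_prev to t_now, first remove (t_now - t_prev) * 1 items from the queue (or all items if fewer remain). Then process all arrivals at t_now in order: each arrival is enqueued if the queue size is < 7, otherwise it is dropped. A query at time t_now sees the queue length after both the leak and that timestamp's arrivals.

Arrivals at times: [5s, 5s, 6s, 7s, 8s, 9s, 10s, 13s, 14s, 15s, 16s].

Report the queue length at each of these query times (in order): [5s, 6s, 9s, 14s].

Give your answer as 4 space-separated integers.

Queue lengths at query times:
  query t=5s: backlog = 2
  query t=6s: backlog = 2
  query t=9s: backlog = 2
  query t=14s: backlog = 1

Answer: 2 2 2 1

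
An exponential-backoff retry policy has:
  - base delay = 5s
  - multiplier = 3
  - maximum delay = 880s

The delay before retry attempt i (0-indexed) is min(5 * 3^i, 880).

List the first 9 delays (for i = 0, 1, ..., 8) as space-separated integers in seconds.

Answer: 5 15 45 135 405 880 880 880 880

Derivation:
Computing each delay:
  i=0: min(5*3^0, 880) = 5
  i=1: min(5*3^1, 880) = 15
  i=2: min(5*3^2, 880) = 45
  i=3: min(5*3^3, 880) = 135
  i=4: min(5*3^4, 880) = 405
  i=5: min(5*3^5, 880) = 880
  i=6: min(5*3^6, 880) = 880
  i=7: min(5*3^7, 880) = 880
  i=8: min(5*3^8, 880) = 880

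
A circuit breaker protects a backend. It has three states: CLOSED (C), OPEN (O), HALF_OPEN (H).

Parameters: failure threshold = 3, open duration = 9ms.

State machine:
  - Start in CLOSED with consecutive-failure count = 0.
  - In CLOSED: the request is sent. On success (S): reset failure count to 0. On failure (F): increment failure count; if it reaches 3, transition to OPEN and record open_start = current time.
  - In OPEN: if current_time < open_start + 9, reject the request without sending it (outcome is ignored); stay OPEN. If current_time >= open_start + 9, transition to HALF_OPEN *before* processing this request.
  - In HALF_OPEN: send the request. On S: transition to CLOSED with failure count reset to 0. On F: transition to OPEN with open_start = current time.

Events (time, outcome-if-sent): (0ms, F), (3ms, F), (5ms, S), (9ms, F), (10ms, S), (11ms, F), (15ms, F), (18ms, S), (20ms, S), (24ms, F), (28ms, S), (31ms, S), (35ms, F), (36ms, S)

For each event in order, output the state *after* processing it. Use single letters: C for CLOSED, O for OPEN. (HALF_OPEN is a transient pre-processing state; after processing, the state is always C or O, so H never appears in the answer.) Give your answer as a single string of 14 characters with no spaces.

Answer: CCCCCCCCCCCCCC

Derivation:
State after each event:
  event#1 t=0ms outcome=F: state=CLOSED
  event#2 t=3ms outcome=F: state=CLOSED
  event#3 t=5ms outcome=S: state=CLOSED
  event#4 t=9ms outcome=F: state=CLOSED
  event#5 t=10ms outcome=S: state=CLOSED
  event#6 t=11ms outcome=F: state=CLOSED
  event#7 t=15ms outcome=F: state=CLOSED
  event#8 t=18ms outcome=S: state=CLOSED
  event#9 t=20ms outcome=S: state=CLOSED
  event#10 t=24ms outcome=F: state=CLOSED
  event#11 t=28ms outcome=S: state=CLOSED
  event#12 t=31ms outcome=S: state=CLOSED
  event#13 t=35ms outcome=F: state=CLOSED
  event#14 t=36ms outcome=S: state=CLOSED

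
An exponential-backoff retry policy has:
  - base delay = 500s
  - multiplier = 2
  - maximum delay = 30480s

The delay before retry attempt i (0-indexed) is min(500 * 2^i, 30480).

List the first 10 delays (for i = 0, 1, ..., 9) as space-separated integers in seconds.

Answer: 500 1000 2000 4000 8000 16000 30480 30480 30480 30480

Derivation:
Computing each delay:
  i=0: min(500*2^0, 30480) = 500
  i=1: min(500*2^1, 30480) = 1000
  i=2: min(500*2^2, 30480) = 2000
  i=3: min(500*2^3, 30480) = 4000
  i=4: min(500*2^4, 30480) = 8000
  i=5: min(500*2^5, 30480) = 16000
  i=6: min(500*2^6, 30480) = 30480
  i=7: min(500*2^7, 30480) = 30480
  i=8: min(500*2^8, 30480) = 30480
  i=9: min(500*2^9, 30480) = 30480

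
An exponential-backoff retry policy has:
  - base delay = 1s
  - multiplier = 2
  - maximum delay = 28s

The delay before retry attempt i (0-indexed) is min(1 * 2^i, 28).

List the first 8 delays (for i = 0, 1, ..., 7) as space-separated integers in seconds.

Answer: 1 2 4 8 16 28 28 28

Derivation:
Computing each delay:
  i=0: min(1*2^0, 28) = 1
  i=1: min(1*2^1, 28) = 2
  i=2: min(1*2^2, 28) = 4
  i=3: min(1*2^3, 28) = 8
  i=4: min(1*2^4, 28) = 16
  i=5: min(1*2^5, 28) = 28
  i=6: min(1*2^6, 28) = 28
  i=7: min(1*2^7, 28) = 28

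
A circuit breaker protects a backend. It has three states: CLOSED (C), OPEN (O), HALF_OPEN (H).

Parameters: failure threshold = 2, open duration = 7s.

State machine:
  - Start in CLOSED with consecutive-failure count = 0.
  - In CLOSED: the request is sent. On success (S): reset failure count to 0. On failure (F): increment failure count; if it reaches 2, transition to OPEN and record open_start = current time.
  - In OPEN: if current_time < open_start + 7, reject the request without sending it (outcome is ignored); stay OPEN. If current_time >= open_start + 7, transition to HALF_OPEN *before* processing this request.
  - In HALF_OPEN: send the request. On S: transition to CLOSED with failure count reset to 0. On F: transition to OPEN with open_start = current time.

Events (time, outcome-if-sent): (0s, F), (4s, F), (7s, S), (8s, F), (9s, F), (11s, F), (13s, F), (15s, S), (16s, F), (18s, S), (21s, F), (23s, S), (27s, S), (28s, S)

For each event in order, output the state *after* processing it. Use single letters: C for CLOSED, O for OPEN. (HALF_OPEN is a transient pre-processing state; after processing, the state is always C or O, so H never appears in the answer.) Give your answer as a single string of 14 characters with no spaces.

Answer: COOOOOOOOCCCCC

Derivation:
State after each event:
  event#1 t=0s outcome=F: state=CLOSED
  event#2 t=4s outcome=F: state=OPEN
  event#3 t=7s outcome=S: state=OPEN
  event#4 t=8s outcome=F: state=OPEN
  event#5 t=9s outcome=F: state=OPEN
  event#6 t=11s outcome=F: state=OPEN
  event#7 t=13s outcome=F: state=OPEN
  event#8 t=15s outcome=S: state=OPEN
  event#9 t=16s outcome=F: state=OPEN
  event#10 t=18s outcome=S: state=CLOSED
  event#11 t=21s outcome=F: state=CLOSED
  event#12 t=23s outcome=S: state=CLOSED
  event#13 t=27s outcome=S: state=CLOSED
  event#14 t=28s outcome=S: state=CLOSED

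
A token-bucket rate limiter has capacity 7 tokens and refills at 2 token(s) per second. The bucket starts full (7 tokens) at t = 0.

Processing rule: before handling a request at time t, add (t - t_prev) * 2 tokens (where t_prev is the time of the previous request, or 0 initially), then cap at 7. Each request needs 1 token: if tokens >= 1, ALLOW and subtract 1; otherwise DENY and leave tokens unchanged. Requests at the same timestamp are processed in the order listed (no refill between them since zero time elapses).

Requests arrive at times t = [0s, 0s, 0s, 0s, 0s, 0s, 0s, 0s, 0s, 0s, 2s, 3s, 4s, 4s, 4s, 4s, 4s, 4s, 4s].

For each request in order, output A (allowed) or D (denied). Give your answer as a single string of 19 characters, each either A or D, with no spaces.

Answer: AAAAAAADDDAAAAAAAAD

Derivation:
Simulating step by step:
  req#1 t=0s: ALLOW
  req#2 t=0s: ALLOW
  req#3 t=0s: ALLOW
  req#4 t=0s: ALLOW
  req#5 t=0s: ALLOW
  req#6 t=0s: ALLOW
  req#7 t=0s: ALLOW
  req#8 t=0s: DENY
  req#9 t=0s: DENY
  req#10 t=0s: DENY
  req#11 t=2s: ALLOW
  req#12 t=3s: ALLOW
  req#13 t=4s: ALLOW
  req#14 t=4s: ALLOW
  req#15 t=4s: ALLOW
  req#16 t=4s: ALLOW
  req#17 t=4s: ALLOW
  req#18 t=4s: ALLOW
  req#19 t=4s: DENY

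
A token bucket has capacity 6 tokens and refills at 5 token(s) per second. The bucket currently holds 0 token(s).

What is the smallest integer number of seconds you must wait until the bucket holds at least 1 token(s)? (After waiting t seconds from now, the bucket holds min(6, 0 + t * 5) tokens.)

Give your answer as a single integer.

Need 0 + t * 5 >= 1, so t >= 1/5.
Smallest integer t = ceil(1/5) = 1.

Answer: 1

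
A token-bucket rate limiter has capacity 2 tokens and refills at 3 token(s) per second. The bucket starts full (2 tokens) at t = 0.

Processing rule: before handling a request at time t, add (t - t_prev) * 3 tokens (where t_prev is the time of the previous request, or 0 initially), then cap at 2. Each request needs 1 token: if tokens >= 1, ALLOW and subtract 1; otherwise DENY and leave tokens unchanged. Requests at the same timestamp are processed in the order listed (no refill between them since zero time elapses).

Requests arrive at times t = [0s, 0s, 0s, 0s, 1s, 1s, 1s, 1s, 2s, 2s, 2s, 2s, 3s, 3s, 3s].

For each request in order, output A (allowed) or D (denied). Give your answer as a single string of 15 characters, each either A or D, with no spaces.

Simulating step by step:
  req#1 t=0s: ALLOW
  req#2 t=0s: ALLOW
  req#3 t=0s: DENY
  req#4 t=0s: DENY
  req#5 t=1s: ALLOW
  req#6 t=1s: ALLOW
  req#7 t=1s: DENY
  req#8 t=1s: DENY
  req#9 t=2s: ALLOW
  req#10 t=2s: ALLOW
  req#11 t=2s: DENY
  req#12 t=2s: DENY
  req#13 t=3s: ALLOW
  req#14 t=3s: ALLOW
  req#15 t=3s: DENY

Answer: AADDAADDAADDAAD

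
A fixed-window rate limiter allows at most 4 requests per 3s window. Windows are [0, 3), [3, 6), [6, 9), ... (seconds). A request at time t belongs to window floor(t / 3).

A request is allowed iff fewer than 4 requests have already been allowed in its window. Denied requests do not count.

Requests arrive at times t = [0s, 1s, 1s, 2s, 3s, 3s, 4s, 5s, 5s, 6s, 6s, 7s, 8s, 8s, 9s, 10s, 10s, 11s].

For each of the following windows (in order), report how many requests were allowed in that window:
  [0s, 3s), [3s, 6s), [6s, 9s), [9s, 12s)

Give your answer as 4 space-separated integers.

Answer: 4 4 4 4

Derivation:
Processing requests:
  req#1 t=0s (window 0): ALLOW
  req#2 t=1s (window 0): ALLOW
  req#3 t=1s (window 0): ALLOW
  req#4 t=2s (window 0): ALLOW
  req#5 t=3s (window 1): ALLOW
  req#6 t=3s (window 1): ALLOW
  req#7 t=4s (window 1): ALLOW
  req#8 t=5s (window 1): ALLOW
  req#9 t=5s (window 1): DENY
  req#10 t=6s (window 2): ALLOW
  req#11 t=6s (window 2): ALLOW
  req#12 t=7s (window 2): ALLOW
  req#13 t=8s (window 2): ALLOW
  req#14 t=8s (window 2): DENY
  req#15 t=9s (window 3): ALLOW
  req#16 t=10s (window 3): ALLOW
  req#17 t=10s (window 3): ALLOW
  req#18 t=11s (window 3): ALLOW

Allowed counts by window: 4 4 4 4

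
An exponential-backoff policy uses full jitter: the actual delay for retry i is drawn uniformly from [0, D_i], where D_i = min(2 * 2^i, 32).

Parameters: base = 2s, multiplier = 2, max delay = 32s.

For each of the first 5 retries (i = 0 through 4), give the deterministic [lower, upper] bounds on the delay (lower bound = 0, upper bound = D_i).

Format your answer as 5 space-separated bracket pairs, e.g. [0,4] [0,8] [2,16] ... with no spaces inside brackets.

Computing bounds per retry:
  i=0: D_i=min(2*2^0,32)=2, bounds=[0,2]
  i=1: D_i=min(2*2^1,32)=4, bounds=[0,4]
  i=2: D_i=min(2*2^2,32)=8, bounds=[0,8]
  i=3: D_i=min(2*2^3,32)=16, bounds=[0,16]
  i=4: D_i=min(2*2^4,32)=32, bounds=[0,32]

Answer: [0,2] [0,4] [0,8] [0,16] [0,32]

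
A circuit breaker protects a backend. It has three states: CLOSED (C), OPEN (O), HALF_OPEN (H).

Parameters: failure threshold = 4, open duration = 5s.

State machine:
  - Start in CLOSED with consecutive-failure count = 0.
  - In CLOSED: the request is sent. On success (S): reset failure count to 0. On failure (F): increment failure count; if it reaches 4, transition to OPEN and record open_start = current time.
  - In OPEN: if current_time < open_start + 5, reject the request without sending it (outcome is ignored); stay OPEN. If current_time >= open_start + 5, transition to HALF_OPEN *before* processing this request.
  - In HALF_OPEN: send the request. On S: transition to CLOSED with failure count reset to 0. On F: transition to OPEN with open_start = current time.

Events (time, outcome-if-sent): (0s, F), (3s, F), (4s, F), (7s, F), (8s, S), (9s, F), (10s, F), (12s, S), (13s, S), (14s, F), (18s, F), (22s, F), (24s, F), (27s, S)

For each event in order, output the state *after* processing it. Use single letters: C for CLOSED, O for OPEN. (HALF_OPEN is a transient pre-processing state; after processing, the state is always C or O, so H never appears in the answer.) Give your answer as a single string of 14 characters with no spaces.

State after each event:
  event#1 t=0s outcome=F: state=CLOSED
  event#2 t=3s outcome=F: state=CLOSED
  event#3 t=4s outcome=F: state=CLOSED
  event#4 t=7s outcome=F: state=OPEN
  event#5 t=8s outcome=S: state=OPEN
  event#6 t=9s outcome=F: state=OPEN
  event#7 t=10s outcome=F: state=OPEN
  event#8 t=12s outcome=S: state=CLOSED
  event#9 t=13s outcome=S: state=CLOSED
  event#10 t=14s outcome=F: state=CLOSED
  event#11 t=18s outcome=F: state=CLOSED
  event#12 t=22s outcome=F: state=CLOSED
  event#13 t=24s outcome=F: state=OPEN
  event#14 t=27s outcome=S: state=OPEN

Answer: CCCOOOOCCCCCOO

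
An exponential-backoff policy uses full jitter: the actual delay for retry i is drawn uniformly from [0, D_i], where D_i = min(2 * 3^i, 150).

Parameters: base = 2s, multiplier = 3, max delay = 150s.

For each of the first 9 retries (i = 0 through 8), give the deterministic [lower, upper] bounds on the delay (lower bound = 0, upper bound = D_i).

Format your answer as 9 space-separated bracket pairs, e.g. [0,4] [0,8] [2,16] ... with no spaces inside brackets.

Answer: [0,2] [0,6] [0,18] [0,54] [0,150] [0,150] [0,150] [0,150] [0,150]

Derivation:
Computing bounds per retry:
  i=0: D_i=min(2*3^0,150)=2, bounds=[0,2]
  i=1: D_i=min(2*3^1,150)=6, bounds=[0,6]
  i=2: D_i=min(2*3^2,150)=18, bounds=[0,18]
  i=3: D_i=min(2*3^3,150)=54, bounds=[0,54]
  i=4: D_i=min(2*3^4,150)=150, bounds=[0,150]
  i=5: D_i=min(2*3^5,150)=150, bounds=[0,150]
  i=6: D_i=min(2*3^6,150)=150, bounds=[0,150]
  i=7: D_i=min(2*3^7,150)=150, bounds=[0,150]
  i=8: D_i=min(2*3^8,150)=150, bounds=[0,150]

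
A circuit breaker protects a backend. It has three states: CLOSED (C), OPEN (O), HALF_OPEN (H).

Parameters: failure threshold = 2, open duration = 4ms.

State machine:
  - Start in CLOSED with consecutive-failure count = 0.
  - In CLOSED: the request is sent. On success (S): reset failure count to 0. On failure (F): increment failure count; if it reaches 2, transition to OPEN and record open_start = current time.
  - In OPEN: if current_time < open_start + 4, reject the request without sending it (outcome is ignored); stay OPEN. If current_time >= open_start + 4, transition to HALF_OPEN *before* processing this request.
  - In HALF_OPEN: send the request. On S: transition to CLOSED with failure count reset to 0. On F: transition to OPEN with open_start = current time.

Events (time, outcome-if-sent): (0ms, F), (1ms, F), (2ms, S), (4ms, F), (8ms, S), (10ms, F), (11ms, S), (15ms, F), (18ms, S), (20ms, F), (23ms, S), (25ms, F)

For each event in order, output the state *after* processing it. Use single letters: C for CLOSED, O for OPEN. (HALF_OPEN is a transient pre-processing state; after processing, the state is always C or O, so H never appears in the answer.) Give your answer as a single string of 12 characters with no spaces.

Answer: COOOCCCCCCCC

Derivation:
State after each event:
  event#1 t=0ms outcome=F: state=CLOSED
  event#2 t=1ms outcome=F: state=OPEN
  event#3 t=2ms outcome=S: state=OPEN
  event#4 t=4ms outcome=F: state=OPEN
  event#5 t=8ms outcome=S: state=CLOSED
  event#6 t=10ms outcome=F: state=CLOSED
  event#7 t=11ms outcome=S: state=CLOSED
  event#8 t=15ms outcome=F: state=CLOSED
  event#9 t=18ms outcome=S: state=CLOSED
  event#10 t=20ms outcome=F: state=CLOSED
  event#11 t=23ms outcome=S: state=CLOSED
  event#12 t=25ms outcome=F: state=CLOSED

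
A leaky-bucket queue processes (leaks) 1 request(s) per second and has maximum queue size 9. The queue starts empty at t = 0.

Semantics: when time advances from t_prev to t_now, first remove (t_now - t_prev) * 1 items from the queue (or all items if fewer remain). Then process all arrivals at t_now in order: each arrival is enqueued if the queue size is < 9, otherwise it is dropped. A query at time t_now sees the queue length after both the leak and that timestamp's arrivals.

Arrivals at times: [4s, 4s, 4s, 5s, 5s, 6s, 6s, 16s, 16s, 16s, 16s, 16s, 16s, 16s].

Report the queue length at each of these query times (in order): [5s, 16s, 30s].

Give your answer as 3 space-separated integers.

Queue lengths at query times:
  query t=5s: backlog = 4
  query t=16s: backlog = 7
  query t=30s: backlog = 0

Answer: 4 7 0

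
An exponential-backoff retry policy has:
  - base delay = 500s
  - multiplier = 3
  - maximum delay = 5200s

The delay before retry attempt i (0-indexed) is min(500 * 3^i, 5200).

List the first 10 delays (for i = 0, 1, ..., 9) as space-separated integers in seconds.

Answer: 500 1500 4500 5200 5200 5200 5200 5200 5200 5200

Derivation:
Computing each delay:
  i=0: min(500*3^0, 5200) = 500
  i=1: min(500*3^1, 5200) = 1500
  i=2: min(500*3^2, 5200) = 4500
  i=3: min(500*3^3, 5200) = 5200
  i=4: min(500*3^4, 5200) = 5200
  i=5: min(500*3^5, 5200) = 5200
  i=6: min(500*3^6, 5200) = 5200
  i=7: min(500*3^7, 5200) = 5200
  i=8: min(500*3^8, 5200) = 5200
  i=9: min(500*3^9, 5200) = 5200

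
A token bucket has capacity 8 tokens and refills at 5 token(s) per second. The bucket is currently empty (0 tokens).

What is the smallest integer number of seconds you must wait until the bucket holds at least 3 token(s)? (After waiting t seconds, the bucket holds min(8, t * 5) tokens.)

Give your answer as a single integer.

Answer: 1

Derivation:
Need t * 5 >= 3, so t >= 3/5.
Smallest integer t = ceil(3/5) = 1.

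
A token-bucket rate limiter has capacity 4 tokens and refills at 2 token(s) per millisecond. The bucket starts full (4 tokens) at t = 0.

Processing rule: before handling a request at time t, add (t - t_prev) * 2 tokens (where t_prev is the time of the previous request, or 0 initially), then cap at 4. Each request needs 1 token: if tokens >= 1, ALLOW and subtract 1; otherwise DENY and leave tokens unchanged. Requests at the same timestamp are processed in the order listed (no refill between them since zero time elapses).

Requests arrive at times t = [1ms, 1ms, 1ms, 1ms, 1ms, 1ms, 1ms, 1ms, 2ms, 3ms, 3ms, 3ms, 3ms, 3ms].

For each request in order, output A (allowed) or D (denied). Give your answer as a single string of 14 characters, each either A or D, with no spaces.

Simulating step by step:
  req#1 t=1ms: ALLOW
  req#2 t=1ms: ALLOW
  req#3 t=1ms: ALLOW
  req#4 t=1ms: ALLOW
  req#5 t=1ms: DENY
  req#6 t=1ms: DENY
  req#7 t=1ms: DENY
  req#8 t=1ms: DENY
  req#9 t=2ms: ALLOW
  req#10 t=3ms: ALLOW
  req#11 t=3ms: ALLOW
  req#12 t=3ms: ALLOW
  req#13 t=3ms: DENY
  req#14 t=3ms: DENY

Answer: AAAADDDDAAAADD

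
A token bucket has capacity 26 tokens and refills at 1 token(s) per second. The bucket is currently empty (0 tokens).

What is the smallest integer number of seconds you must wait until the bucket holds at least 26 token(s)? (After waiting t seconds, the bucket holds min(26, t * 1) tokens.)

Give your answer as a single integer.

Need t * 1 >= 26, so t >= 26/1.
Smallest integer t = ceil(26/1) = 26.

Answer: 26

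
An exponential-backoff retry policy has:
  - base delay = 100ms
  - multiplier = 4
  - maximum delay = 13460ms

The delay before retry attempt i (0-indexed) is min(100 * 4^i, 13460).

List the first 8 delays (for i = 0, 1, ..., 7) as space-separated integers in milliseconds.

Answer: 100 400 1600 6400 13460 13460 13460 13460

Derivation:
Computing each delay:
  i=0: min(100*4^0, 13460) = 100
  i=1: min(100*4^1, 13460) = 400
  i=2: min(100*4^2, 13460) = 1600
  i=3: min(100*4^3, 13460) = 6400
  i=4: min(100*4^4, 13460) = 13460
  i=5: min(100*4^5, 13460) = 13460
  i=6: min(100*4^6, 13460) = 13460
  i=7: min(100*4^7, 13460) = 13460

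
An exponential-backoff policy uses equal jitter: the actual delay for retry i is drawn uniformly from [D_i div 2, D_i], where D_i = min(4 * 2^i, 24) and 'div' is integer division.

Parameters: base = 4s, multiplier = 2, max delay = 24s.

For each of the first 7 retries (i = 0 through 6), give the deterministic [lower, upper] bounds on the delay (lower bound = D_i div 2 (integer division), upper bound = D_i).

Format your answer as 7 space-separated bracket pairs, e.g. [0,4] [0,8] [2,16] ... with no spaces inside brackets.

Computing bounds per retry:
  i=0: D_i=min(4*2^0,24)=4, bounds=[2,4]
  i=1: D_i=min(4*2^1,24)=8, bounds=[4,8]
  i=2: D_i=min(4*2^2,24)=16, bounds=[8,16]
  i=3: D_i=min(4*2^3,24)=24, bounds=[12,24]
  i=4: D_i=min(4*2^4,24)=24, bounds=[12,24]
  i=5: D_i=min(4*2^5,24)=24, bounds=[12,24]
  i=6: D_i=min(4*2^6,24)=24, bounds=[12,24]

Answer: [2,4] [4,8] [8,16] [12,24] [12,24] [12,24] [12,24]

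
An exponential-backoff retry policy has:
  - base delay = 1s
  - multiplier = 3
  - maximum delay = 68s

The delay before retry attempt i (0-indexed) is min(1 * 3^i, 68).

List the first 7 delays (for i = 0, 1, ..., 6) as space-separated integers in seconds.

Computing each delay:
  i=0: min(1*3^0, 68) = 1
  i=1: min(1*3^1, 68) = 3
  i=2: min(1*3^2, 68) = 9
  i=3: min(1*3^3, 68) = 27
  i=4: min(1*3^4, 68) = 68
  i=5: min(1*3^5, 68) = 68
  i=6: min(1*3^6, 68) = 68

Answer: 1 3 9 27 68 68 68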